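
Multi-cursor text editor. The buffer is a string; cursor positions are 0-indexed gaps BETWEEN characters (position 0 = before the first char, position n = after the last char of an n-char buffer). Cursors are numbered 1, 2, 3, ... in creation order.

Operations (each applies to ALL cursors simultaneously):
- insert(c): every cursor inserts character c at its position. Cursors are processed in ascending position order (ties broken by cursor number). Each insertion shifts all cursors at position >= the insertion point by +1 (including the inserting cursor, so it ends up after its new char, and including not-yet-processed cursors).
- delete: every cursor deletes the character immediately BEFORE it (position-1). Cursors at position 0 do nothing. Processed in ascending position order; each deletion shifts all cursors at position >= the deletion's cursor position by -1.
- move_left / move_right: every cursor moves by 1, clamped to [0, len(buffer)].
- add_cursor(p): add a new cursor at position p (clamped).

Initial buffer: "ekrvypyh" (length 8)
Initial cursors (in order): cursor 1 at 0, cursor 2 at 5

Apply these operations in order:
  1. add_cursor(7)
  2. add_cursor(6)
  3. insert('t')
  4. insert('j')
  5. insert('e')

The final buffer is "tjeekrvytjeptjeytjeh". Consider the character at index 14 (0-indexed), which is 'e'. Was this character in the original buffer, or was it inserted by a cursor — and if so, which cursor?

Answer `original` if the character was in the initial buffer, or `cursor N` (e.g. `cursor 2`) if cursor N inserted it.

After op 1 (add_cursor(7)): buffer="ekrvypyh" (len 8), cursors c1@0 c2@5 c3@7, authorship ........
After op 2 (add_cursor(6)): buffer="ekrvypyh" (len 8), cursors c1@0 c2@5 c4@6 c3@7, authorship ........
After op 3 (insert('t')): buffer="tekrvytptyth" (len 12), cursors c1@1 c2@7 c4@9 c3@11, authorship 1.....2.4.3.
After op 4 (insert('j')): buffer="tjekrvytjptjytjh" (len 16), cursors c1@2 c2@9 c4@12 c3@15, authorship 11.....22.44.33.
After op 5 (insert('e')): buffer="tjeekrvytjeptjeytjeh" (len 20), cursors c1@3 c2@11 c4@15 c3@19, authorship 111.....222.444.333.
Authorship (.=original, N=cursor N): 1 1 1 . . . . . 2 2 2 . 4 4 4 . 3 3 3 .
Index 14: author = 4

Answer: cursor 4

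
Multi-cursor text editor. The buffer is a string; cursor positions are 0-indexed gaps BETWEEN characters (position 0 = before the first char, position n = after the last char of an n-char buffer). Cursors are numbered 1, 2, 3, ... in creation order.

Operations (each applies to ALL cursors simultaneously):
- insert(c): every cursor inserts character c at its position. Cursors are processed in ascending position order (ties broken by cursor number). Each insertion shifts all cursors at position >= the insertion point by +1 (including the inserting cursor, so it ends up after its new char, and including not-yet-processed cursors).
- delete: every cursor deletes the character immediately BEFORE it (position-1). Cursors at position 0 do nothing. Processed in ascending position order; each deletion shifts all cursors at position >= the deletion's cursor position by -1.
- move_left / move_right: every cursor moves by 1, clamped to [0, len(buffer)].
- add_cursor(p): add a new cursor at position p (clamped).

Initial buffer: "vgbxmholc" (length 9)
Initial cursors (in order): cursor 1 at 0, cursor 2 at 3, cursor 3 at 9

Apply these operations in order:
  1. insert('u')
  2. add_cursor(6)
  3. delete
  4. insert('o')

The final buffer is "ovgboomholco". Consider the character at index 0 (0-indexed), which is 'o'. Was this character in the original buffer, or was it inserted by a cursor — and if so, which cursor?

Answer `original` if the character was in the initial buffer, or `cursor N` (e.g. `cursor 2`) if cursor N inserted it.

After op 1 (insert('u')): buffer="uvgbuxmholcu" (len 12), cursors c1@1 c2@5 c3@12, authorship 1...2......3
After op 2 (add_cursor(6)): buffer="uvgbuxmholcu" (len 12), cursors c1@1 c2@5 c4@6 c3@12, authorship 1...2......3
After op 3 (delete): buffer="vgbmholc" (len 8), cursors c1@0 c2@3 c4@3 c3@8, authorship ........
After op 4 (insert('o')): buffer="ovgboomholco" (len 12), cursors c1@1 c2@6 c4@6 c3@12, authorship 1...24.....3
Authorship (.=original, N=cursor N): 1 . . . 2 4 . . . . . 3
Index 0: author = 1

Answer: cursor 1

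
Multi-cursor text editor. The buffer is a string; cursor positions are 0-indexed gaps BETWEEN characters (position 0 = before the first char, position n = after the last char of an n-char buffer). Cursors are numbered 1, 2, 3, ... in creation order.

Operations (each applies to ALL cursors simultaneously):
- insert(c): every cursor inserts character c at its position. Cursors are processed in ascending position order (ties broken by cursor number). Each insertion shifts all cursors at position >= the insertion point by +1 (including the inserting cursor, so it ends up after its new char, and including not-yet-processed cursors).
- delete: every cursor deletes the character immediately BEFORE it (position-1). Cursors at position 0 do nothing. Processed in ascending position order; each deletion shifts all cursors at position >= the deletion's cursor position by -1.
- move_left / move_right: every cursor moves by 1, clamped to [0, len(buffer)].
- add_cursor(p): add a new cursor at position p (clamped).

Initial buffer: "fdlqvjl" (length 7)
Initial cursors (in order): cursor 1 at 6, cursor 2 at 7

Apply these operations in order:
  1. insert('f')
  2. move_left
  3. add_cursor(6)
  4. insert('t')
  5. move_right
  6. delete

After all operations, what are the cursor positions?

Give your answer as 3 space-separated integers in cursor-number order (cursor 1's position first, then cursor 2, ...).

Answer: 7 9 7

Derivation:
After op 1 (insert('f')): buffer="fdlqvjflf" (len 9), cursors c1@7 c2@9, authorship ......1.2
After op 2 (move_left): buffer="fdlqvjflf" (len 9), cursors c1@6 c2@8, authorship ......1.2
After op 3 (add_cursor(6)): buffer="fdlqvjflf" (len 9), cursors c1@6 c3@6 c2@8, authorship ......1.2
After op 4 (insert('t')): buffer="fdlqvjttfltf" (len 12), cursors c1@8 c3@8 c2@11, authorship ......131.22
After op 5 (move_right): buffer="fdlqvjttfltf" (len 12), cursors c1@9 c3@9 c2@12, authorship ......131.22
After op 6 (delete): buffer="fdlqvjtlt" (len 9), cursors c1@7 c3@7 c2@9, authorship ......1.2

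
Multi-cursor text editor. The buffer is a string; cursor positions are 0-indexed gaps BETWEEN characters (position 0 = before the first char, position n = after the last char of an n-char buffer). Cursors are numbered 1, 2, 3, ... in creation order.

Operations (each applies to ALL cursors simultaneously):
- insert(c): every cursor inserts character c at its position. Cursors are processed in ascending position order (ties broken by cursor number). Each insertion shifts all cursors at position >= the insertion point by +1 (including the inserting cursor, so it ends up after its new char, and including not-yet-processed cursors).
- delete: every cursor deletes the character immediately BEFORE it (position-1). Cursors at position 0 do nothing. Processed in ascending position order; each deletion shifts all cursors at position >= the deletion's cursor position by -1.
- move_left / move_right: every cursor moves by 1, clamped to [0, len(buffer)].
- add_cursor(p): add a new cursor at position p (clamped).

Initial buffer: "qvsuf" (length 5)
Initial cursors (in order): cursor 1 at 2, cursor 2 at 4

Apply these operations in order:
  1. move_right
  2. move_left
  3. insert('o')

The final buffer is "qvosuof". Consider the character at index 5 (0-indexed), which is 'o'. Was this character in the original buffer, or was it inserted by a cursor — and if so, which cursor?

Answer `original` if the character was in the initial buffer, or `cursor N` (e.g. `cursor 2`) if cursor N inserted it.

After op 1 (move_right): buffer="qvsuf" (len 5), cursors c1@3 c2@5, authorship .....
After op 2 (move_left): buffer="qvsuf" (len 5), cursors c1@2 c2@4, authorship .....
After op 3 (insert('o')): buffer="qvosuof" (len 7), cursors c1@3 c2@6, authorship ..1..2.
Authorship (.=original, N=cursor N): . . 1 . . 2 .
Index 5: author = 2

Answer: cursor 2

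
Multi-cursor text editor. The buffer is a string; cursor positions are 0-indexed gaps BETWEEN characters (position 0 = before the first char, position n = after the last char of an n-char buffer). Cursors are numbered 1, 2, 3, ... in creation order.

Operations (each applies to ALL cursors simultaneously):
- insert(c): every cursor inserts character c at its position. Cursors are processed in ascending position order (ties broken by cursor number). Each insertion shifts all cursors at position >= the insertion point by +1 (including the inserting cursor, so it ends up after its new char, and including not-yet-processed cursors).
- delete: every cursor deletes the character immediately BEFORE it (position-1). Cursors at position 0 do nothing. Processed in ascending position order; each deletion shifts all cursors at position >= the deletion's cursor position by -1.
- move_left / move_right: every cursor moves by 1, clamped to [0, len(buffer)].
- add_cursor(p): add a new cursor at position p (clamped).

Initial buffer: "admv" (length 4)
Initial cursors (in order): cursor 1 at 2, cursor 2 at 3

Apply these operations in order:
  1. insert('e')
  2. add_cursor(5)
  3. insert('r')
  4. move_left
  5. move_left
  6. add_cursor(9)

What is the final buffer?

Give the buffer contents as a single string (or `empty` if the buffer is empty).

After op 1 (insert('e')): buffer="ademev" (len 6), cursors c1@3 c2@5, authorship ..1.2.
After op 2 (add_cursor(5)): buffer="ademev" (len 6), cursors c1@3 c2@5 c3@5, authorship ..1.2.
After op 3 (insert('r')): buffer="adermerrv" (len 9), cursors c1@4 c2@8 c3@8, authorship ..11.223.
After op 4 (move_left): buffer="adermerrv" (len 9), cursors c1@3 c2@7 c3@7, authorship ..11.223.
After op 5 (move_left): buffer="adermerrv" (len 9), cursors c1@2 c2@6 c3@6, authorship ..11.223.
After op 6 (add_cursor(9)): buffer="adermerrv" (len 9), cursors c1@2 c2@6 c3@6 c4@9, authorship ..11.223.

Answer: adermerrv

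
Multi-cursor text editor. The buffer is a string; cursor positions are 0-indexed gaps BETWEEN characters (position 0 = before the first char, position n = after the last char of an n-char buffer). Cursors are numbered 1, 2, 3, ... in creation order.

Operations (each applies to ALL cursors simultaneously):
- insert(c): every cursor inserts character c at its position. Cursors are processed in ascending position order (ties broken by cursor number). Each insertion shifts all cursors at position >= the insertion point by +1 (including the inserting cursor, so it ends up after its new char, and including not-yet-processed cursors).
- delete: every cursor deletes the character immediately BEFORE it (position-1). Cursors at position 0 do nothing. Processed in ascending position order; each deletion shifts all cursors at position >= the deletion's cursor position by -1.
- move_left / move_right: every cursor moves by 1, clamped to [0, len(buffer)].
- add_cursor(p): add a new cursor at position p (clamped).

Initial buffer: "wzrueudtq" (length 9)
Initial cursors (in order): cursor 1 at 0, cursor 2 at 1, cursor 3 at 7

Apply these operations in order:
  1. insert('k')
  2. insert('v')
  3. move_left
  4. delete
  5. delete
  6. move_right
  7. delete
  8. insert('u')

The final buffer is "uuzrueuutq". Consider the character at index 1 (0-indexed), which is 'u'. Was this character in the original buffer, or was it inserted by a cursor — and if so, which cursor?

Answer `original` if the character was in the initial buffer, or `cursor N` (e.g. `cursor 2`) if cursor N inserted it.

After op 1 (insert('k')): buffer="kwkzrueudktq" (len 12), cursors c1@1 c2@3 c3@10, authorship 1.2......3..
After op 2 (insert('v')): buffer="kvwkvzrueudkvtq" (len 15), cursors c1@2 c2@5 c3@13, authorship 11.22......33..
After op 3 (move_left): buffer="kvwkvzrueudkvtq" (len 15), cursors c1@1 c2@4 c3@12, authorship 11.22......33..
After op 4 (delete): buffer="vwvzrueudvtq" (len 12), cursors c1@0 c2@2 c3@9, authorship 1.2......3..
After op 5 (delete): buffer="vvzrueuvtq" (len 10), cursors c1@0 c2@1 c3@7, authorship 12.....3..
After op 6 (move_right): buffer="vvzrueuvtq" (len 10), cursors c1@1 c2@2 c3@8, authorship 12.....3..
After op 7 (delete): buffer="zrueutq" (len 7), cursors c1@0 c2@0 c3@5, authorship .......
After op 8 (insert('u')): buffer="uuzrueuutq" (len 10), cursors c1@2 c2@2 c3@8, authorship 12.....3..
Authorship (.=original, N=cursor N): 1 2 . . . . . 3 . .
Index 1: author = 2

Answer: cursor 2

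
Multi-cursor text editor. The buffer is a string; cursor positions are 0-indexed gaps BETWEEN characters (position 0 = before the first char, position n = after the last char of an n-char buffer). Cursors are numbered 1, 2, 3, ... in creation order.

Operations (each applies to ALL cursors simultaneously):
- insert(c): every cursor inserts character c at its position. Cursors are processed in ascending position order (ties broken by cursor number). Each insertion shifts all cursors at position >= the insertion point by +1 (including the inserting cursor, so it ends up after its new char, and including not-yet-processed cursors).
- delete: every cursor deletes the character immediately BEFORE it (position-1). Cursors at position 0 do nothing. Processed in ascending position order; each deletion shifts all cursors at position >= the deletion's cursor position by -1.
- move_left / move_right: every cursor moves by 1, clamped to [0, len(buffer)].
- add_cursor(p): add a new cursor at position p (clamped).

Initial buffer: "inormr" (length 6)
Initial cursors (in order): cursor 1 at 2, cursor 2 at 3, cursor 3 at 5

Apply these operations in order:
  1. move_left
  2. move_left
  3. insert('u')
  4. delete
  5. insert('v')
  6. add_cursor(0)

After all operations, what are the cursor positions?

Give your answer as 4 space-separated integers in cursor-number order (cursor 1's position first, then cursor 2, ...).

Answer: 1 3 6 0

Derivation:
After op 1 (move_left): buffer="inormr" (len 6), cursors c1@1 c2@2 c3@4, authorship ......
After op 2 (move_left): buffer="inormr" (len 6), cursors c1@0 c2@1 c3@3, authorship ......
After op 3 (insert('u')): buffer="uiunourmr" (len 9), cursors c1@1 c2@3 c3@6, authorship 1.2..3...
After op 4 (delete): buffer="inormr" (len 6), cursors c1@0 c2@1 c3@3, authorship ......
After op 5 (insert('v')): buffer="vivnovrmr" (len 9), cursors c1@1 c2@3 c3@6, authorship 1.2..3...
After op 6 (add_cursor(0)): buffer="vivnovrmr" (len 9), cursors c4@0 c1@1 c2@3 c3@6, authorship 1.2..3...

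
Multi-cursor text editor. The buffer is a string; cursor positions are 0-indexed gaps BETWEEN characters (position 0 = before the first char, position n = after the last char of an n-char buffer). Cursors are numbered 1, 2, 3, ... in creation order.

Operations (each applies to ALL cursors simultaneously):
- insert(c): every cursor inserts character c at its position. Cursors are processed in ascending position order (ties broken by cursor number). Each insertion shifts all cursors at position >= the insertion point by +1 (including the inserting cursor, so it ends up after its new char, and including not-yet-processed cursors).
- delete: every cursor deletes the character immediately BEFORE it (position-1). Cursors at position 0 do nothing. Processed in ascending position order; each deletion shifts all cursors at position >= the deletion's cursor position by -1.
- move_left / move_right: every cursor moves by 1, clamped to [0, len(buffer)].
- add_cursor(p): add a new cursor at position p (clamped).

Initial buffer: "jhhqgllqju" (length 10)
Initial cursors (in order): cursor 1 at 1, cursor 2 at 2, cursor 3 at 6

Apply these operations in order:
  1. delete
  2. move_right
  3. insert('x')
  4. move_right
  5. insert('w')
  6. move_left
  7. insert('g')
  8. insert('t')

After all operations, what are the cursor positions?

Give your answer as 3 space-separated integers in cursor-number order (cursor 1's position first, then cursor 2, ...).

Answer: 9 9 16

Derivation:
After op 1 (delete): buffer="hqglqju" (len 7), cursors c1@0 c2@0 c3@3, authorship .......
After op 2 (move_right): buffer="hqglqju" (len 7), cursors c1@1 c2@1 c3@4, authorship .......
After op 3 (insert('x')): buffer="hxxqglxqju" (len 10), cursors c1@3 c2@3 c3@7, authorship .12...3...
After op 4 (move_right): buffer="hxxqglxqju" (len 10), cursors c1@4 c2@4 c3@8, authorship .12...3...
After op 5 (insert('w')): buffer="hxxqwwglxqwju" (len 13), cursors c1@6 c2@6 c3@11, authorship .12.12..3.3..
After op 6 (move_left): buffer="hxxqwwglxqwju" (len 13), cursors c1@5 c2@5 c3@10, authorship .12.12..3.3..
After op 7 (insert('g')): buffer="hxxqwggwglxqgwju" (len 16), cursors c1@7 c2@7 c3@13, authorship .12.1122..3.33..
After op 8 (insert('t')): buffer="hxxqwggttwglxqgtwju" (len 19), cursors c1@9 c2@9 c3@16, authorship .12.112122..3.333..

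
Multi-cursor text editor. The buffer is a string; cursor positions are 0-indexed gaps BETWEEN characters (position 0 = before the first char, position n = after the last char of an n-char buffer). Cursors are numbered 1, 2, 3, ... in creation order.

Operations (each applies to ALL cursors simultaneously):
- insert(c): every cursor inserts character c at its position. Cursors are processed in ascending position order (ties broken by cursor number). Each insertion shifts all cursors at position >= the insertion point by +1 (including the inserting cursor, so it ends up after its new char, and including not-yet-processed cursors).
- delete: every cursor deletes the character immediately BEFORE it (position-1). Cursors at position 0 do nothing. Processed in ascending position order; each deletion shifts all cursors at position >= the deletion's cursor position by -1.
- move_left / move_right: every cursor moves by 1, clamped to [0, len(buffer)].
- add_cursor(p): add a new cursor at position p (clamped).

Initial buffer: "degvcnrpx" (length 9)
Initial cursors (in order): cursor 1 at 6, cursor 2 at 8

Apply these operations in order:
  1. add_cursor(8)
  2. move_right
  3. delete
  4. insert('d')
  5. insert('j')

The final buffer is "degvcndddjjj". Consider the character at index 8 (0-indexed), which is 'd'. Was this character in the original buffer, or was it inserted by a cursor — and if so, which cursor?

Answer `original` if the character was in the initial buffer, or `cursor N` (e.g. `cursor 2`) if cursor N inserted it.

Answer: cursor 3

Derivation:
After op 1 (add_cursor(8)): buffer="degvcnrpx" (len 9), cursors c1@6 c2@8 c3@8, authorship .........
After op 2 (move_right): buffer="degvcnrpx" (len 9), cursors c1@7 c2@9 c3@9, authorship .........
After op 3 (delete): buffer="degvcn" (len 6), cursors c1@6 c2@6 c3@6, authorship ......
After op 4 (insert('d')): buffer="degvcnddd" (len 9), cursors c1@9 c2@9 c3@9, authorship ......123
After op 5 (insert('j')): buffer="degvcndddjjj" (len 12), cursors c1@12 c2@12 c3@12, authorship ......123123
Authorship (.=original, N=cursor N): . . . . . . 1 2 3 1 2 3
Index 8: author = 3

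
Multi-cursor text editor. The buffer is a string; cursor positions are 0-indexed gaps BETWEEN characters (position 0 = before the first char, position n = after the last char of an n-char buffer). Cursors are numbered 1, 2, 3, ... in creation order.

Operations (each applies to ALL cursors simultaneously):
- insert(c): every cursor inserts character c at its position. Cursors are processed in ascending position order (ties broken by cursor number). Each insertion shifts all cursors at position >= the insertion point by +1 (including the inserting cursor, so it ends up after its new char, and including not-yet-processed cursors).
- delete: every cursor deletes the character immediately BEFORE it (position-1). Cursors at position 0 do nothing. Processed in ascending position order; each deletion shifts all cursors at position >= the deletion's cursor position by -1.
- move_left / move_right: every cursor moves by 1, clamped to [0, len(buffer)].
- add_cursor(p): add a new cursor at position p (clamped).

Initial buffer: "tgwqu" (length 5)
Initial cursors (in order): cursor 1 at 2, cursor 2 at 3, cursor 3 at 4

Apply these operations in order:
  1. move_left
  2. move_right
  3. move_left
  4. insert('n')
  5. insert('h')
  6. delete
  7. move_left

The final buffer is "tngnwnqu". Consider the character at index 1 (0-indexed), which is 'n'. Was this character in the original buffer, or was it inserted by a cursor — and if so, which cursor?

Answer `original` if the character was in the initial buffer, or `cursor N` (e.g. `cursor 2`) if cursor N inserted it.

Answer: cursor 1

Derivation:
After op 1 (move_left): buffer="tgwqu" (len 5), cursors c1@1 c2@2 c3@3, authorship .....
After op 2 (move_right): buffer="tgwqu" (len 5), cursors c1@2 c2@3 c3@4, authorship .....
After op 3 (move_left): buffer="tgwqu" (len 5), cursors c1@1 c2@2 c3@3, authorship .....
After op 4 (insert('n')): buffer="tngnwnqu" (len 8), cursors c1@2 c2@4 c3@6, authorship .1.2.3..
After op 5 (insert('h')): buffer="tnhgnhwnhqu" (len 11), cursors c1@3 c2@6 c3@9, authorship .11.22.33..
After op 6 (delete): buffer="tngnwnqu" (len 8), cursors c1@2 c2@4 c3@6, authorship .1.2.3..
After op 7 (move_left): buffer="tngnwnqu" (len 8), cursors c1@1 c2@3 c3@5, authorship .1.2.3..
Authorship (.=original, N=cursor N): . 1 . 2 . 3 . .
Index 1: author = 1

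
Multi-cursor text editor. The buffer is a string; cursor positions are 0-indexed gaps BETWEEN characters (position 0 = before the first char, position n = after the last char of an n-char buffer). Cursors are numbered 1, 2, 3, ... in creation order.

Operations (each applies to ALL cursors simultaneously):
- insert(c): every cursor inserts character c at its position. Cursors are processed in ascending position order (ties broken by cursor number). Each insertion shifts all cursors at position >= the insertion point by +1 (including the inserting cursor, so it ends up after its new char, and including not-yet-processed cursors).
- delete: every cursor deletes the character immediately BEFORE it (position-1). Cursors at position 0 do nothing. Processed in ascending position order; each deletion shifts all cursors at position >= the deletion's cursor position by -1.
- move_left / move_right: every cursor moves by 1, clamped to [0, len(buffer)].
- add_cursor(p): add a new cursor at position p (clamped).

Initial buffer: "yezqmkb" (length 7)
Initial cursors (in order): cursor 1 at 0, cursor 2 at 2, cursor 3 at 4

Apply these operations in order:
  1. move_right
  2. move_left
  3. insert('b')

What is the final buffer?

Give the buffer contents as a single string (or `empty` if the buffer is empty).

After op 1 (move_right): buffer="yezqmkb" (len 7), cursors c1@1 c2@3 c3@5, authorship .......
After op 2 (move_left): buffer="yezqmkb" (len 7), cursors c1@0 c2@2 c3@4, authorship .......
After op 3 (insert('b')): buffer="byebzqbmkb" (len 10), cursors c1@1 c2@4 c3@7, authorship 1..2..3...

Answer: byebzqbmkb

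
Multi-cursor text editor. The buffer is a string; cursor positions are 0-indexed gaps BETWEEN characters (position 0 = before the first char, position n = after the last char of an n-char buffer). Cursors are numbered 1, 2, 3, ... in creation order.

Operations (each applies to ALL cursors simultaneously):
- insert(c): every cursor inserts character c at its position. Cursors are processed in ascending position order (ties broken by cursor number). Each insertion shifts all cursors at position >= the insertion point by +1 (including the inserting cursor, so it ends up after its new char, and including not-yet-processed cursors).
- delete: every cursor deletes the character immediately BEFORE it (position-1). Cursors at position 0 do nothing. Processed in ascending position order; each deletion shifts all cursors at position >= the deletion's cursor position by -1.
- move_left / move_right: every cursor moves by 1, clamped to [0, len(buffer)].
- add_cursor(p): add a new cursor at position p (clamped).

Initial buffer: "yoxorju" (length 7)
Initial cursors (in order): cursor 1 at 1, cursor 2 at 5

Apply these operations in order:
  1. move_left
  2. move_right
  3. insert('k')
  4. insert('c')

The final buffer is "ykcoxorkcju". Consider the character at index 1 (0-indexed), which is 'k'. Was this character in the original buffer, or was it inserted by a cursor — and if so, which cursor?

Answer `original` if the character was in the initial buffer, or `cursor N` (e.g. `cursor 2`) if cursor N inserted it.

Answer: cursor 1

Derivation:
After op 1 (move_left): buffer="yoxorju" (len 7), cursors c1@0 c2@4, authorship .......
After op 2 (move_right): buffer="yoxorju" (len 7), cursors c1@1 c2@5, authorship .......
After op 3 (insert('k')): buffer="ykoxorkju" (len 9), cursors c1@2 c2@7, authorship .1....2..
After op 4 (insert('c')): buffer="ykcoxorkcju" (len 11), cursors c1@3 c2@9, authorship .11....22..
Authorship (.=original, N=cursor N): . 1 1 . . . . 2 2 . .
Index 1: author = 1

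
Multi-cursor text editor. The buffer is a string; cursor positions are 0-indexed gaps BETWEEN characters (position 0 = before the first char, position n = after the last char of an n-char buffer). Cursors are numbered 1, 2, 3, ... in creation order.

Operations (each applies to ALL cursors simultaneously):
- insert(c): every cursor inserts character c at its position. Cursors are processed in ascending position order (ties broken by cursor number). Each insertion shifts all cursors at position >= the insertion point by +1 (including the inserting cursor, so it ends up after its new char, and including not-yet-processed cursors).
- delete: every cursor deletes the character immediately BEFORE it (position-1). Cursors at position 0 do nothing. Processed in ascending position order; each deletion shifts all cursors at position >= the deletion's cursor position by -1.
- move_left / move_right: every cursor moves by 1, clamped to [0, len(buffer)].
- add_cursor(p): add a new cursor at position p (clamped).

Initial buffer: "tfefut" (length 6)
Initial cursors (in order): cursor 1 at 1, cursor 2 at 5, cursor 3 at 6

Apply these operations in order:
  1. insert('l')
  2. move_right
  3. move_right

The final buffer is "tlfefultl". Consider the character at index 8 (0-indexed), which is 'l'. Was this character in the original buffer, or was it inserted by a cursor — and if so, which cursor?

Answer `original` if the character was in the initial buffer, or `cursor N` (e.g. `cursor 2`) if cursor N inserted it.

Answer: cursor 3

Derivation:
After op 1 (insert('l')): buffer="tlfefultl" (len 9), cursors c1@2 c2@7 c3@9, authorship .1....2.3
After op 2 (move_right): buffer="tlfefultl" (len 9), cursors c1@3 c2@8 c3@9, authorship .1....2.3
After op 3 (move_right): buffer="tlfefultl" (len 9), cursors c1@4 c2@9 c3@9, authorship .1....2.3
Authorship (.=original, N=cursor N): . 1 . . . . 2 . 3
Index 8: author = 3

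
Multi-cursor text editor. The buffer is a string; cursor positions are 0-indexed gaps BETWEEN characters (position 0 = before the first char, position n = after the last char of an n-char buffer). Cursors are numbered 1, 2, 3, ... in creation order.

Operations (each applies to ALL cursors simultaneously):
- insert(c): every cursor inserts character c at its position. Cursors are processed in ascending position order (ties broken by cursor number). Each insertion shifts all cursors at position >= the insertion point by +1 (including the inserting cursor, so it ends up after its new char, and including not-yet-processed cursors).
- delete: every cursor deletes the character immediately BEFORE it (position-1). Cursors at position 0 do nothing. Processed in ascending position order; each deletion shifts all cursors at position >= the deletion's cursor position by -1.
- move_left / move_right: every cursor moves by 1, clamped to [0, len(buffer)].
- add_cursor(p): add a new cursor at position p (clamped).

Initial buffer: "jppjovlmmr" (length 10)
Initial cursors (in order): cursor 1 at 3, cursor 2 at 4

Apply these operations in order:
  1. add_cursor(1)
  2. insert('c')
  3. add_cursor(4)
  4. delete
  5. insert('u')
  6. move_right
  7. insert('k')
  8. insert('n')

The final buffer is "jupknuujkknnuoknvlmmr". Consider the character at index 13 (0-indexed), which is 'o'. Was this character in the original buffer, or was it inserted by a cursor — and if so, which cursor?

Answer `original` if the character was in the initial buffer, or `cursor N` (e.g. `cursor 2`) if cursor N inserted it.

After op 1 (add_cursor(1)): buffer="jppjovlmmr" (len 10), cursors c3@1 c1@3 c2@4, authorship ..........
After op 2 (insert('c')): buffer="jcppcjcovlmmr" (len 13), cursors c3@2 c1@5 c2@7, authorship .3..1.2......
After op 3 (add_cursor(4)): buffer="jcppcjcovlmmr" (len 13), cursors c3@2 c4@4 c1@5 c2@7, authorship .3..1.2......
After op 4 (delete): buffer="jpjovlmmr" (len 9), cursors c3@1 c1@2 c4@2 c2@3, authorship .........
After op 5 (insert('u')): buffer="jupuujuovlmmr" (len 13), cursors c3@2 c1@5 c4@5 c2@7, authorship .3.14.2......
After op 6 (move_right): buffer="jupuujuovlmmr" (len 13), cursors c3@3 c1@6 c4@6 c2@8, authorship .3.14.2......
After op 7 (insert('k')): buffer="jupkuujkkuokvlmmr" (len 17), cursors c3@4 c1@9 c4@9 c2@12, authorship .3.314.142.2.....
After op 8 (insert('n')): buffer="jupknuujkknnuoknvlmmr" (len 21), cursors c3@5 c1@12 c4@12 c2@16, authorship .3.3314.14142.22.....
Authorship (.=original, N=cursor N): . 3 . 3 3 1 4 . 1 4 1 4 2 . 2 2 . . . . .
Index 13: author = original

Answer: original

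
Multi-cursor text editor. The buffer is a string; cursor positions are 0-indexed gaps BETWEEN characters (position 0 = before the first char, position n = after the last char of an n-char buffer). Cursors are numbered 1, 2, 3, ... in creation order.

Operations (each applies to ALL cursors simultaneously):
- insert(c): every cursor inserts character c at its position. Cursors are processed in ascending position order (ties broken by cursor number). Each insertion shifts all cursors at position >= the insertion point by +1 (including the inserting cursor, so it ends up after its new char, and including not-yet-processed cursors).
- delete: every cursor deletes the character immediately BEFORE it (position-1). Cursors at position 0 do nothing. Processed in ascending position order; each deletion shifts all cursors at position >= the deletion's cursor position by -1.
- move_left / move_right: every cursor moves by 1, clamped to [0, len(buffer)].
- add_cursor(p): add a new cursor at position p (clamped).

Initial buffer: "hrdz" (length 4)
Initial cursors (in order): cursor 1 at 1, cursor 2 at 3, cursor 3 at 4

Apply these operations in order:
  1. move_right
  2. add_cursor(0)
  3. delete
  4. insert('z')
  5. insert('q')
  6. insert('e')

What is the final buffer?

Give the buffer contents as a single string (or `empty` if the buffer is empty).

Answer: zqehzzzqqqeee

Derivation:
After op 1 (move_right): buffer="hrdz" (len 4), cursors c1@2 c2@4 c3@4, authorship ....
After op 2 (add_cursor(0)): buffer="hrdz" (len 4), cursors c4@0 c1@2 c2@4 c3@4, authorship ....
After op 3 (delete): buffer="h" (len 1), cursors c4@0 c1@1 c2@1 c3@1, authorship .
After op 4 (insert('z')): buffer="zhzzz" (len 5), cursors c4@1 c1@5 c2@5 c3@5, authorship 4.123
After op 5 (insert('q')): buffer="zqhzzzqqq" (len 9), cursors c4@2 c1@9 c2@9 c3@9, authorship 44.123123
After op 6 (insert('e')): buffer="zqehzzzqqqeee" (len 13), cursors c4@3 c1@13 c2@13 c3@13, authorship 444.123123123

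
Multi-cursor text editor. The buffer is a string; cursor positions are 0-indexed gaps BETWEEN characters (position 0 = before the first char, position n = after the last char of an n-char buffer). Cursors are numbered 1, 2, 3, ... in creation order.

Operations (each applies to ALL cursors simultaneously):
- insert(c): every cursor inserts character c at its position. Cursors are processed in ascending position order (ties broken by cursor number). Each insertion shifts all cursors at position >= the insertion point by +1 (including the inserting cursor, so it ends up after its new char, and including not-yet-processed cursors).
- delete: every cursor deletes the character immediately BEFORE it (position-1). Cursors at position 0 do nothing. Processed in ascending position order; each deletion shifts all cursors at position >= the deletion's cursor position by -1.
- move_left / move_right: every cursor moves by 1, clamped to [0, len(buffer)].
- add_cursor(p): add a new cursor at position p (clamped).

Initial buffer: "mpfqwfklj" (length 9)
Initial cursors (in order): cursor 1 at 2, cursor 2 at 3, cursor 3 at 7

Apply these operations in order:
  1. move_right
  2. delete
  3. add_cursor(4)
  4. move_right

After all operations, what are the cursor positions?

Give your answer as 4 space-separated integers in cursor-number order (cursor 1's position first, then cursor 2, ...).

Answer: 3 3 6 5

Derivation:
After op 1 (move_right): buffer="mpfqwfklj" (len 9), cursors c1@3 c2@4 c3@8, authorship .........
After op 2 (delete): buffer="mpwfkj" (len 6), cursors c1@2 c2@2 c3@5, authorship ......
After op 3 (add_cursor(4)): buffer="mpwfkj" (len 6), cursors c1@2 c2@2 c4@4 c3@5, authorship ......
After op 4 (move_right): buffer="mpwfkj" (len 6), cursors c1@3 c2@3 c4@5 c3@6, authorship ......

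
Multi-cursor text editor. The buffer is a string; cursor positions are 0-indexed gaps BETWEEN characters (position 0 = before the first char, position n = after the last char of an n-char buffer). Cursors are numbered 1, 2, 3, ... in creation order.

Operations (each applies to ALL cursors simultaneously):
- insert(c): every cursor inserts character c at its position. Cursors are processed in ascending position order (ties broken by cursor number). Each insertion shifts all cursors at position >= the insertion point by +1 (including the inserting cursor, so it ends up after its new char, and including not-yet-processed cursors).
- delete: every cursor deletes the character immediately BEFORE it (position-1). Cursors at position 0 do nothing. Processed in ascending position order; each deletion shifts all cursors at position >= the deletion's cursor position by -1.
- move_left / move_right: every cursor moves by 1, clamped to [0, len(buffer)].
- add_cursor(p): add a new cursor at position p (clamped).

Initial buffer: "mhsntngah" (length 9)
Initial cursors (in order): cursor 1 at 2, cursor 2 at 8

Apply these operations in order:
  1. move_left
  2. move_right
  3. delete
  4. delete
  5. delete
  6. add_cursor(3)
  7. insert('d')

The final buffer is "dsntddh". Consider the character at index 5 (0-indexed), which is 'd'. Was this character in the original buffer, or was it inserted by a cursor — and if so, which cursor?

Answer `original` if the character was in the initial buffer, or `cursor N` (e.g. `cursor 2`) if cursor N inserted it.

After op 1 (move_left): buffer="mhsntngah" (len 9), cursors c1@1 c2@7, authorship .........
After op 2 (move_right): buffer="mhsntngah" (len 9), cursors c1@2 c2@8, authorship .........
After op 3 (delete): buffer="msntngh" (len 7), cursors c1@1 c2@6, authorship .......
After op 4 (delete): buffer="sntnh" (len 5), cursors c1@0 c2@4, authorship .....
After op 5 (delete): buffer="snth" (len 4), cursors c1@0 c2@3, authorship ....
After op 6 (add_cursor(3)): buffer="snth" (len 4), cursors c1@0 c2@3 c3@3, authorship ....
After op 7 (insert('d')): buffer="dsntddh" (len 7), cursors c1@1 c2@6 c3@6, authorship 1...23.
Authorship (.=original, N=cursor N): 1 . . . 2 3 .
Index 5: author = 3

Answer: cursor 3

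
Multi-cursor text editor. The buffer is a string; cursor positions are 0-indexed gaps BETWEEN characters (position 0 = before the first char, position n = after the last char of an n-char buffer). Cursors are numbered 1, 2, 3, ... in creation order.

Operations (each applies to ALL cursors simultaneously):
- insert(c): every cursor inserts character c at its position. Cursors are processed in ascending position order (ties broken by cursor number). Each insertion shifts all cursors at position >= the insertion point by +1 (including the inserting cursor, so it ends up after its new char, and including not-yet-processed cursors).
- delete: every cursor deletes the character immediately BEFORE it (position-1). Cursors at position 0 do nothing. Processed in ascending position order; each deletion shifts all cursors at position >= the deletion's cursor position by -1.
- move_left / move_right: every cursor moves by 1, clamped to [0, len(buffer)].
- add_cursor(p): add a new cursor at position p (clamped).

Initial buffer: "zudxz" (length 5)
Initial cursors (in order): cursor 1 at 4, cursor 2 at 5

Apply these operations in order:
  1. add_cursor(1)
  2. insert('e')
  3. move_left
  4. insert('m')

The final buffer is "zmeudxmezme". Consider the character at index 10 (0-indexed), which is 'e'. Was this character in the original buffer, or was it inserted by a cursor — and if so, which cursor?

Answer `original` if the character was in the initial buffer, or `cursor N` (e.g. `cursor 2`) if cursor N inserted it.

Answer: cursor 2

Derivation:
After op 1 (add_cursor(1)): buffer="zudxz" (len 5), cursors c3@1 c1@4 c2@5, authorship .....
After op 2 (insert('e')): buffer="zeudxeze" (len 8), cursors c3@2 c1@6 c2@8, authorship .3...1.2
After op 3 (move_left): buffer="zeudxeze" (len 8), cursors c3@1 c1@5 c2@7, authorship .3...1.2
After op 4 (insert('m')): buffer="zmeudxmezme" (len 11), cursors c3@2 c1@7 c2@10, authorship .33...11.22
Authorship (.=original, N=cursor N): . 3 3 . . . 1 1 . 2 2
Index 10: author = 2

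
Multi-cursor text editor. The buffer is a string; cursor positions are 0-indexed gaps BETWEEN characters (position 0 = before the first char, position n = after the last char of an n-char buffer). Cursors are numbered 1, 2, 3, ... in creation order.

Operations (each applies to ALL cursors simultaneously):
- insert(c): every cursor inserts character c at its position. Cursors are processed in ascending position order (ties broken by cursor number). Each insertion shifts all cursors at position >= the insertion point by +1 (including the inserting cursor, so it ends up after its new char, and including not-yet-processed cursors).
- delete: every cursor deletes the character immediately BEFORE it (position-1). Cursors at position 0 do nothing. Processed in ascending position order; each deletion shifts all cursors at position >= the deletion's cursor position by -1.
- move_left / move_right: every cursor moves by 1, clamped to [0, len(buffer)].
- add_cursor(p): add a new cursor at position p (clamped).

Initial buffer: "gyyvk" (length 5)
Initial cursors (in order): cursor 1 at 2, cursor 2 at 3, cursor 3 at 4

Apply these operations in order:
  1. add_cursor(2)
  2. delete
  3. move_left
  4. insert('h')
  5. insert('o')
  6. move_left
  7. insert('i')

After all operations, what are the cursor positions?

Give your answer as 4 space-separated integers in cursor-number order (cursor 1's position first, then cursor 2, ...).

Answer: 11 11 11 11

Derivation:
After op 1 (add_cursor(2)): buffer="gyyvk" (len 5), cursors c1@2 c4@2 c2@3 c3@4, authorship .....
After op 2 (delete): buffer="k" (len 1), cursors c1@0 c2@0 c3@0 c4@0, authorship .
After op 3 (move_left): buffer="k" (len 1), cursors c1@0 c2@0 c3@0 c4@0, authorship .
After op 4 (insert('h')): buffer="hhhhk" (len 5), cursors c1@4 c2@4 c3@4 c4@4, authorship 1234.
After op 5 (insert('o')): buffer="hhhhooook" (len 9), cursors c1@8 c2@8 c3@8 c4@8, authorship 12341234.
After op 6 (move_left): buffer="hhhhooook" (len 9), cursors c1@7 c2@7 c3@7 c4@7, authorship 12341234.
After op 7 (insert('i')): buffer="hhhhoooiiiiok" (len 13), cursors c1@11 c2@11 c3@11 c4@11, authorship 123412312344.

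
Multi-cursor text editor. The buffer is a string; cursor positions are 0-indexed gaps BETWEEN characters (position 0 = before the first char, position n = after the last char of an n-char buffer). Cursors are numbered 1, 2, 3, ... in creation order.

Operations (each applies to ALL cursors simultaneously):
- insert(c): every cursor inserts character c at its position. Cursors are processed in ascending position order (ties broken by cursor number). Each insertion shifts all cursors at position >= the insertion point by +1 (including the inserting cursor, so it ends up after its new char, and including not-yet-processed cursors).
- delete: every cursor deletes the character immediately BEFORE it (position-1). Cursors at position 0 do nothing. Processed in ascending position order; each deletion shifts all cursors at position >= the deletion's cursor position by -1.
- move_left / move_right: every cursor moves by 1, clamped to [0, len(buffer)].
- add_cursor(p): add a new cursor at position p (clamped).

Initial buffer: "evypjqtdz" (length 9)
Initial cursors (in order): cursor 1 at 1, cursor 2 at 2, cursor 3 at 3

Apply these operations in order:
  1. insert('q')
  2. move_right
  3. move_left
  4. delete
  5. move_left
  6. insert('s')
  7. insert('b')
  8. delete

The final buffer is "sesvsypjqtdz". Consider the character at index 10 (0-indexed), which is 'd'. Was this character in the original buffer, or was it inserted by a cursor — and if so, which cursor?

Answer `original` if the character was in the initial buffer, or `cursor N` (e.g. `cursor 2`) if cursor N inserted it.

Answer: original

Derivation:
After op 1 (insert('q')): buffer="eqvqyqpjqtdz" (len 12), cursors c1@2 c2@4 c3@6, authorship .1.2.3......
After op 2 (move_right): buffer="eqvqyqpjqtdz" (len 12), cursors c1@3 c2@5 c3@7, authorship .1.2.3......
After op 3 (move_left): buffer="eqvqyqpjqtdz" (len 12), cursors c1@2 c2@4 c3@6, authorship .1.2.3......
After op 4 (delete): buffer="evypjqtdz" (len 9), cursors c1@1 c2@2 c3@3, authorship .........
After op 5 (move_left): buffer="evypjqtdz" (len 9), cursors c1@0 c2@1 c3@2, authorship .........
After op 6 (insert('s')): buffer="sesvsypjqtdz" (len 12), cursors c1@1 c2@3 c3@5, authorship 1.2.3.......
After op 7 (insert('b')): buffer="sbesbvsbypjqtdz" (len 15), cursors c1@2 c2@5 c3@8, authorship 11.22.33.......
After op 8 (delete): buffer="sesvsypjqtdz" (len 12), cursors c1@1 c2@3 c3@5, authorship 1.2.3.......
Authorship (.=original, N=cursor N): 1 . 2 . 3 . . . . . . .
Index 10: author = original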